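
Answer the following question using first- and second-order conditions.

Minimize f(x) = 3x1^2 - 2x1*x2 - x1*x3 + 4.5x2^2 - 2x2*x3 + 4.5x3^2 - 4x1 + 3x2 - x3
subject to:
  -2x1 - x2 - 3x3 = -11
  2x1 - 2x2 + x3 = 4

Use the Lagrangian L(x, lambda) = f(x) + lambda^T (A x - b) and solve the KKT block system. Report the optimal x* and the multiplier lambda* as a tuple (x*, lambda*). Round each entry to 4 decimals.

Form the Lagrangian:
  L(x, lambda) = (1/2) x^T Q x + c^T x + lambda^T (A x - b)
Stationarity (grad_x L = 0): Q x + c + A^T lambda = 0.
Primal feasibility: A x = b.

This gives the KKT block system:
  [ Q   A^T ] [ x     ]   [-c ]
  [ A    0  ] [ lambda ] = [ b ]

Solving the linear system:
  x*      = (2.2867, 1.1639, 1.7542)
  lambda* = (3.6771, 0.8578)
  f(x*)   = 14.8036

x* = (2.2867, 1.1639, 1.7542), lambda* = (3.6771, 0.8578)


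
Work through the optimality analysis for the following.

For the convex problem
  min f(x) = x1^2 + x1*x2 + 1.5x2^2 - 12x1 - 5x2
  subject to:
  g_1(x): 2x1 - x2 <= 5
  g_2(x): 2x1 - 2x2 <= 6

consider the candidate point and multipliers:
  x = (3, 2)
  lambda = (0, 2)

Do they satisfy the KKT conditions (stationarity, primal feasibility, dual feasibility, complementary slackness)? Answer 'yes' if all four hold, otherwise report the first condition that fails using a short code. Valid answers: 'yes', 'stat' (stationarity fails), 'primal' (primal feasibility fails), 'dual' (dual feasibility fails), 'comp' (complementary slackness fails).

Gradient of f: grad f(x) = Q x + c = (-4, 4)
Constraint values g_i(x) = a_i^T x - b_i:
  g_1((3, 2)) = -1
  g_2((3, 2)) = -4
Stationarity residual: grad f(x) + sum_i lambda_i a_i = (0, 0)
  -> stationarity OK
Primal feasibility (all g_i <= 0): OK
Dual feasibility (all lambda_i >= 0): OK
Complementary slackness (lambda_i * g_i(x) = 0 for all i): FAILS

Verdict: the first failing condition is complementary_slackness -> comp.

comp


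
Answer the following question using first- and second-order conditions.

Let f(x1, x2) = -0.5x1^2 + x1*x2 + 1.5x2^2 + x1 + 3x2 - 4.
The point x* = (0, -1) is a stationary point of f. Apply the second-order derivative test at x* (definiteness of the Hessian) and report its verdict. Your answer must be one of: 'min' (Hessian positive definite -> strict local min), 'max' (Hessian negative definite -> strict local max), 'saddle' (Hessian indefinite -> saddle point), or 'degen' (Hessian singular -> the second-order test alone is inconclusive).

Compute the Hessian H = grad^2 f:
  H = [[-1, 1], [1, 3]]
Verify stationarity: grad f(x*) = H x* + g = (0, 0).
Eigenvalues of H: -1.2361, 3.2361.
Eigenvalues have mixed signs, so H is indefinite -> x* is a saddle point.

saddle


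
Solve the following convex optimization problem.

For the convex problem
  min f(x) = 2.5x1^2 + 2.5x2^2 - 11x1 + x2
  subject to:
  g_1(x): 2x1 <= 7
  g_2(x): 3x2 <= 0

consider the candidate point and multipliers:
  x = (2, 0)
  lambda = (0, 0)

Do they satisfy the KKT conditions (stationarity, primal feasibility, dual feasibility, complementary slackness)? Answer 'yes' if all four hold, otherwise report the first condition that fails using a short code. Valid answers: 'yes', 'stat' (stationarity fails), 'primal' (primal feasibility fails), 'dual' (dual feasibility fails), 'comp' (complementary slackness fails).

Gradient of f: grad f(x) = Q x + c = (-1, 1)
Constraint values g_i(x) = a_i^T x - b_i:
  g_1((2, 0)) = -3
  g_2((2, 0)) = 0
Stationarity residual: grad f(x) + sum_i lambda_i a_i = (-1, 1)
  -> stationarity FAILS
Primal feasibility (all g_i <= 0): OK
Dual feasibility (all lambda_i >= 0): OK
Complementary slackness (lambda_i * g_i(x) = 0 for all i): OK

Verdict: the first failing condition is stationarity -> stat.

stat


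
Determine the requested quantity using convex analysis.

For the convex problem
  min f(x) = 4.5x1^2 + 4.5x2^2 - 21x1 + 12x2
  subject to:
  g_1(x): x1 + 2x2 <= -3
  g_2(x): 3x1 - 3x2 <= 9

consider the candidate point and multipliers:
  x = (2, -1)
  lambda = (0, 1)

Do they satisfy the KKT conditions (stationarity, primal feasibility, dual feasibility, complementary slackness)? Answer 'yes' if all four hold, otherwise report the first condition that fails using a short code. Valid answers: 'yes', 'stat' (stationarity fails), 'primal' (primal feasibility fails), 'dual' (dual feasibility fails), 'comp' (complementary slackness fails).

Gradient of f: grad f(x) = Q x + c = (-3, 3)
Constraint values g_i(x) = a_i^T x - b_i:
  g_1((2, -1)) = 3
  g_2((2, -1)) = 0
Stationarity residual: grad f(x) + sum_i lambda_i a_i = (0, 0)
  -> stationarity OK
Primal feasibility (all g_i <= 0): FAILS
Dual feasibility (all lambda_i >= 0): OK
Complementary slackness (lambda_i * g_i(x) = 0 for all i): OK

Verdict: the first failing condition is primal_feasibility -> primal.

primal


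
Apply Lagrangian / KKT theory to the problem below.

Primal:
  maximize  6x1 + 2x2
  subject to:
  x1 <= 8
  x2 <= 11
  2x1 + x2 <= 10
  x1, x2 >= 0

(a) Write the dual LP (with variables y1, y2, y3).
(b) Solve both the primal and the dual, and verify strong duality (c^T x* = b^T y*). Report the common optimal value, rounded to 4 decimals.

The standard primal-dual pair for 'max c^T x s.t. A x <= b, x >= 0' is:
  Dual:  min b^T y  s.t.  A^T y >= c,  y >= 0.

So the dual LP is:
  minimize  8y1 + 11y2 + 10y3
  subject to:
    y1 + 2y3 >= 6
    y2 + y3 >= 2
    y1, y2, y3 >= 0

Solving the primal: x* = (5, 0).
  primal value c^T x* = 30.
Solving the dual: y* = (0, 0, 3).
  dual value b^T y* = 30.
Strong duality: c^T x* = b^T y*. Confirmed.

30


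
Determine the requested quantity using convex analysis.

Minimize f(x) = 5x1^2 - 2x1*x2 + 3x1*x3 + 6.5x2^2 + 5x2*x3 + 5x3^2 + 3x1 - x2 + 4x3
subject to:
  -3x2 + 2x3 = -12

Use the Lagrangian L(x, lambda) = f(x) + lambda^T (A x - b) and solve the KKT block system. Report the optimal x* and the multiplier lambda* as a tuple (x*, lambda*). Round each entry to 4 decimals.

Form the Lagrangian:
  L(x, lambda) = (1/2) x^T Q x + c^T x + lambda^T (A x - b)
Stationarity (grad_x L = 0): Q x + c + A^T lambda = 0.
Primal feasibility: A x = b.

This gives the KKT block system:
  [ Q   A^T ] [ x     ]   [-c ]
  [ A    0  ] [ lambda ] = [ b ]

Solving the linear system:
  x*      = (0.9424, 2.2306, -2.6541)
  lambda* = (4.2807)
  f(x*)   = 20.6742

x* = (0.9424, 2.2306, -2.6541), lambda* = (4.2807)


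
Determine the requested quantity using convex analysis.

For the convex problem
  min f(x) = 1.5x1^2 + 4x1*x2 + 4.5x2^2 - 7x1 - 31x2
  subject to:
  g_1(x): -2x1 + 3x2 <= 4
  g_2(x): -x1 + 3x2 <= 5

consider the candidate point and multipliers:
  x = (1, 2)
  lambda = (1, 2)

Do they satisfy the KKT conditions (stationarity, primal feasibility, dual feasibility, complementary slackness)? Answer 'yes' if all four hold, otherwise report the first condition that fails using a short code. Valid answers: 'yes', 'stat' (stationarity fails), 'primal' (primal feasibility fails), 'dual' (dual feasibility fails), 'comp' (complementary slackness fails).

Gradient of f: grad f(x) = Q x + c = (4, -9)
Constraint values g_i(x) = a_i^T x - b_i:
  g_1((1, 2)) = 0
  g_2((1, 2)) = 0
Stationarity residual: grad f(x) + sum_i lambda_i a_i = (0, 0)
  -> stationarity OK
Primal feasibility (all g_i <= 0): OK
Dual feasibility (all lambda_i >= 0): OK
Complementary slackness (lambda_i * g_i(x) = 0 for all i): OK

Verdict: yes, KKT holds.

yes


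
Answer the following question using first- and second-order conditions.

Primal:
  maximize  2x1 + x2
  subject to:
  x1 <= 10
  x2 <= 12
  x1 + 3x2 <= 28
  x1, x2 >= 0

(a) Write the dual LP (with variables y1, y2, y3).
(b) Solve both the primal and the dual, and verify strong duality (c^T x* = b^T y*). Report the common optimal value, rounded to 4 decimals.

The standard primal-dual pair for 'max c^T x s.t. A x <= b, x >= 0' is:
  Dual:  min b^T y  s.t.  A^T y >= c,  y >= 0.

So the dual LP is:
  minimize  10y1 + 12y2 + 28y3
  subject to:
    y1 + y3 >= 2
    y2 + 3y3 >= 1
    y1, y2, y3 >= 0

Solving the primal: x* = (10, 6).
  primal value c^T x* = 26.
Solving the dual: y* = (1.6667, 0, 0.3333).
  dual value b^T y* = 26.
Strong duality: c^T x* = b^T y*. Confirmed.

26


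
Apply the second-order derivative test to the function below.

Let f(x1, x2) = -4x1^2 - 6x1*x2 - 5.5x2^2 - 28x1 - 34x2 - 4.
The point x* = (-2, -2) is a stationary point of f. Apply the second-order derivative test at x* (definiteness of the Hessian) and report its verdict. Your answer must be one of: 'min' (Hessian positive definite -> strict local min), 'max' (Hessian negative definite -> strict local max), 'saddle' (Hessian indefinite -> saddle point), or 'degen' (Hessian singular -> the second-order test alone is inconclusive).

Compute the Hessian H = grad^2 f:
  H = [[-8, -6], [-6, -11]]
Verify stationarity: grad f(x*) = H x* + g = (0, 0).
Eigenvalues of H: -15.6847, -3.3153.
Both eigenvalues < 0, so H is negative definite -> x* is a strict local max.

max


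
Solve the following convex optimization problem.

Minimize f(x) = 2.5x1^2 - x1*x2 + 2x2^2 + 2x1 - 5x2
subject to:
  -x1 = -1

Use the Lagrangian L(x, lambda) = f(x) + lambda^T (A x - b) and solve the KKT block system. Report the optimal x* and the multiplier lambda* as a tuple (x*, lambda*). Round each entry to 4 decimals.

Form the Lagrangian:
  L(x, lambda) = (1/2) x^T Q x + c^T x + lambda^T (A x - b)
Stationarity (grad_x L = 0): Q x + c + A^T lambda = 0.
Primal feasibility: A x = b.

This gives the KKT block system:
  [ Q   A^T ] [ x     ]   [-c ]
  [ A    0  ] [ lambda ] = [ b ]

Solving the linear system:
  x*      = (1, 1.5)
  lambda* = (5.5)
  f(x*)   = 0

x* = (1, 1.5), lambda* = (5.5)


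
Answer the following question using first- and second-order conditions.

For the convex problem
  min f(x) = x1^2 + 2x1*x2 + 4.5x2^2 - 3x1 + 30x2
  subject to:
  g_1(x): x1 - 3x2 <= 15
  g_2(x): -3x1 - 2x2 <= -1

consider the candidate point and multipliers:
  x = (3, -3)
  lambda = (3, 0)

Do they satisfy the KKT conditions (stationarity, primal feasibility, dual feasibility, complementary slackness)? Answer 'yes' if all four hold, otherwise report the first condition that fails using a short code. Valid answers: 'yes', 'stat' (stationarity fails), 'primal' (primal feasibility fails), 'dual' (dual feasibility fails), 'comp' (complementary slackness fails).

Gradient of f: grad f(x) = Q x + c = (-3, 9)
Constraint values g_i(x) = a_i^T x - b_i:
  g_1((3, -3)) = -3
  g_2((3, -3)) = -2
Stationarity residual: grad f(x) + sum_i lambda_i a_i = (0, 0)
  -> stationarity OK
Primal feasibility (all g_i <= 0): OK
Dual feasibility (all lambda_i >= 0): OK
Complementary slackness (lambda_i * g_i(x) = 0 for all i): FAILS

Verdict: the first failing condition is complementary_slackness -> comp.

comp


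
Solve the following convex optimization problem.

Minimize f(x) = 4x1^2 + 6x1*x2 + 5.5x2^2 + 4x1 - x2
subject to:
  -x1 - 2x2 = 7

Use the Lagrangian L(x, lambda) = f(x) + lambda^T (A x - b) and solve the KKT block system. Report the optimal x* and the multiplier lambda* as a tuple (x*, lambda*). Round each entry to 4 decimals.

Form the Lagrangian:
  L(x, lambda) = (1/2) x^T Q x + c^T x + lambda^T (A x - b)
Stationarity (grad_x L = 0): Q x + c + A^T lambda = 0.
Primal feasibility: A x = b.

This gives the KKT block system:
  [ Q   A^T ] [ x     ]   [-c ]
  [ A    0  ] [ lambda ] = [ b ]

Solving the linear system:
  x*      = (-0.5789, -3.2105)
  lambda* = (-19.8947)
  f(x*)   = 70.0789

x* = (-0.5789, -3.2105), lambda* = (-19.8947)


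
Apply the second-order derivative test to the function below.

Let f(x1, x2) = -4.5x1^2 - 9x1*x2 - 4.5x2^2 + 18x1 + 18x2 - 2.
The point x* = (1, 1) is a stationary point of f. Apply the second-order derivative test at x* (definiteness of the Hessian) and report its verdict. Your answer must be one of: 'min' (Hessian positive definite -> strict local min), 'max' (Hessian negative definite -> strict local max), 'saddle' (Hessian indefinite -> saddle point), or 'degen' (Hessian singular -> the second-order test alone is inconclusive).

Compute the Hessian H = grad^2 f:
  H = [[-9, -9], [-9, -9]]
Verify stationarity: grad f(x*) = H x* + g = (0, 0).
Eigenvalues of H: -18, 0.
H has a zero eigenvalue (singular; negative semidefinite but not definite), so H is neither positive definite, negative definite, nor indefinite. The second-order test alone is inconclusive -> degen.
(Indeed, f is constant along the null direction of H through x*, so x* is not a strict local extremum.)

degen


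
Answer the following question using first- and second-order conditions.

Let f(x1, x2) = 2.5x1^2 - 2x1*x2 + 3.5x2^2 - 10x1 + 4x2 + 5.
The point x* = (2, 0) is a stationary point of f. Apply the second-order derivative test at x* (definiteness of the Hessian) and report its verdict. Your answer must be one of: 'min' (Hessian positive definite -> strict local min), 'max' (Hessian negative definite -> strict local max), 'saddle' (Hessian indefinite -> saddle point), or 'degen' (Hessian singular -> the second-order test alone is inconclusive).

Compute the Hessian H = grad^2 f:
  H = [[5, -2], [-2, 7]]
Verify stationarity: grad f(x*) = H x* + g = (0, 0).
Eigenvalues of H: 3.7639, 8.2361.
Both eigenvalues > 0, so H is positive definite -> x* is a strict local min.

min


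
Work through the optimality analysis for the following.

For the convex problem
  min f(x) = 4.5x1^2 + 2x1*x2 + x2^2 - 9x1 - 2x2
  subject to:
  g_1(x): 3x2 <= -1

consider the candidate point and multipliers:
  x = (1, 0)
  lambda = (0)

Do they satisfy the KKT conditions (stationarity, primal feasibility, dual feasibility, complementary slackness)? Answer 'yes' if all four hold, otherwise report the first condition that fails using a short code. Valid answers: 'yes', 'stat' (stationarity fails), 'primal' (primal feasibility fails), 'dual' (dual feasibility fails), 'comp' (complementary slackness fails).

Gradient of f: grad f(x) = Q x + c = (0, 0)
Constraint values g_i(x) = a_i^T x - b_i:
  g_1((1, 0)) = 1
Stationarity residual: grad f(x) + sum_i lambda_i a_i = (0, 0)
  -> stationarity OK
Primal feasibility (all g_i <= 0): FAILS
Dual feasibility (all lambda_i >= 0): OK
Complementary slackness (lambda_i * g_i(x) = 0 for all i): OK

Verdict: the first failing condition is primal_feasibility -> primal.

primal


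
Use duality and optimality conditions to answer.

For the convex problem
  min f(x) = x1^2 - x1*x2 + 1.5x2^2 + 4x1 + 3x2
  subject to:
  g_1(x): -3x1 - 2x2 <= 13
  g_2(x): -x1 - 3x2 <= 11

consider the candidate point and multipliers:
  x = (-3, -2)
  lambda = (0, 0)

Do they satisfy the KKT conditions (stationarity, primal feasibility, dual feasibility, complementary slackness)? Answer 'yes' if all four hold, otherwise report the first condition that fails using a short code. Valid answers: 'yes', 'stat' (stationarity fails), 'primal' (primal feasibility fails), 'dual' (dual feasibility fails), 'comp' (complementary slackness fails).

Gradient of f: grad f(x) = Q x + c = (0, 0)
Constraint values g_i(x) = a_i^T x - b_i:
  g_1((-3, -2)) = 0
  g_2((-3, -2)) = -2
Stationarity residual: grad f(x) + sum_i lambda_i a_i = (0, 0)
  -> stationarity OK
Primal feasibility (all g_i <= 0): OK
Dual feasibility (all lambda_i >= 0): OK
Complementary slackness (lambda_i * g_i(x) = 0 for all i): OK

Verdict: yes, KKT holds.

yes


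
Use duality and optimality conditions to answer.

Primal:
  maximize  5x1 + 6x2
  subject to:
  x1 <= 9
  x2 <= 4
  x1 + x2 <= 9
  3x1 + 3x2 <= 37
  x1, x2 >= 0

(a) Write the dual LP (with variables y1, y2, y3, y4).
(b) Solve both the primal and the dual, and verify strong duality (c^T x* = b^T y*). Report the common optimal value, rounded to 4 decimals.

The standard primal-dual pair for 'max c^T x s.t. A x <= b, x >= 0' is:
  Dual:  min b^T y  s.t.  A^T y >= c,  y >= 0.

So the dual LP is:
  minimize  9y1 + 4y2 + 9y3 + 37y4
  subject to:
    y1 + y3 + 3y4 >= 5
    y2 + y3 + 3y4 >= 6
    y1, y2, y3, y4 >= 0

Solving the primal: x* = (5, 4).
  primal value c^T x* = 49.
Solving the dual: y* = (0, 1, 5, 0).
  dual value b^T y* = 49.
Strong duality: c^T x* = b^T y*. Confirmed.

49


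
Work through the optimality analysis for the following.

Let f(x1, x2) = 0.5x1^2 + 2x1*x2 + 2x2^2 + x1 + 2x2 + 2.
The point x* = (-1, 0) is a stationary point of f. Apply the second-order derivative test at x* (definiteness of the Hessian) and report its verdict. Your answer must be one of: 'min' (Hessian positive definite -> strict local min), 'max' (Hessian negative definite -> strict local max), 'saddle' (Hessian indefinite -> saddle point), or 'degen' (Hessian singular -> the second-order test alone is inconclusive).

Compute the Hessian H = grad^2 f:
  H = [[1, 2], [2, 4]]
Verify stationarity: grad f(x*) = H x* + g = (0, 0).
Eigenvalues of H: 0, 5.
H has a zero eigenvalue (singular; positive semidefinite but not definite), so H is neither positive definite, negative definite, nor indefinite. The second-order test alone is inconclusive -> degen.
(Indeed, f is constant along the null direction of H through x*, so x* is not a strict local extremum.)

degen


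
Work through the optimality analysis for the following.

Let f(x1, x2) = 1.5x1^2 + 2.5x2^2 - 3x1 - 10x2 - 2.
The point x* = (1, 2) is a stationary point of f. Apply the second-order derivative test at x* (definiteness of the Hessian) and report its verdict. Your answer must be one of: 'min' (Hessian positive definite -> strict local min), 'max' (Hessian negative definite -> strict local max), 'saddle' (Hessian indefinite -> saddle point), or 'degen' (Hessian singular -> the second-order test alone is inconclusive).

Compute the Hessian H = grad^2 f:
  H = [[3, 0], [0, 5]]
Verify stationarity: grad f(x*) = H x* + g = (0, 0).
Eigenvalues of H: 3, 5.
Both eigenvalues > 0, so H is positive definite -> x* is a strict local min.

min


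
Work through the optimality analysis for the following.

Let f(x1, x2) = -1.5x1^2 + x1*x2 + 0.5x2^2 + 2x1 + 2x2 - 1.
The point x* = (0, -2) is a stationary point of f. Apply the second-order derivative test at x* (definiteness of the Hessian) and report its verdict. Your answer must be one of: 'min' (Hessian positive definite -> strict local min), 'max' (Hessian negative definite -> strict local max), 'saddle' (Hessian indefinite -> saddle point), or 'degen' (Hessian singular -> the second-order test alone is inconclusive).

Compute the Hessian H = grad^2 f:
  H = [[-3, 1], [1, 1]]
Verify stationarity: grad f(x*) = H x* + g = (0, 0).
Eigenvalues of H: -3.2361, 1.2361.
Eigenvalues have mixed signs, so H is indefinite -> x* is a saddle point.

saddle


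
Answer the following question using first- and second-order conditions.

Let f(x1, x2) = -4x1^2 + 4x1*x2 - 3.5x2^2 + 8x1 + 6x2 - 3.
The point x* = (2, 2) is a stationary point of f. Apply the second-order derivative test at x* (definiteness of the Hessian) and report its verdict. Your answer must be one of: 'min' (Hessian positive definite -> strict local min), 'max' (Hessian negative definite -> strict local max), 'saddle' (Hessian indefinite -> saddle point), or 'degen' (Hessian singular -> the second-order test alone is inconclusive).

Compute the Hessian H = grad^2 f:
  H = [[-8, 4], [4, -7]]
Verify stationarity: grad f(x*) = H x* + g = (0, 0).
Eigenvalues of H: -11.5311, -3.4689.
Both eigenvalues < 0, so H is negative definite -> x* is a strict local max.

max


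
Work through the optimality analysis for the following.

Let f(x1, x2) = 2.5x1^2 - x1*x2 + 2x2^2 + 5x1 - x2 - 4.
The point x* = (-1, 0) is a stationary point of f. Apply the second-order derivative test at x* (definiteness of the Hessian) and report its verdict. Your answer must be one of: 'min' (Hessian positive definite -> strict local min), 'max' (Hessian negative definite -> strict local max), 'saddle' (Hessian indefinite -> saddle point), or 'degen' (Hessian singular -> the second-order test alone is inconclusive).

Compute the Hessian H = grad^2 f:
  H = [[5, -1], [-1, 4]]
Verify stationarity: grad f(x*) = H x* + g = (0, 0).
Eigenvalues of H: 3.382, 5.618.
Both eigenvalues > 0, so H is positive definite -> x* is a strict local min.

min


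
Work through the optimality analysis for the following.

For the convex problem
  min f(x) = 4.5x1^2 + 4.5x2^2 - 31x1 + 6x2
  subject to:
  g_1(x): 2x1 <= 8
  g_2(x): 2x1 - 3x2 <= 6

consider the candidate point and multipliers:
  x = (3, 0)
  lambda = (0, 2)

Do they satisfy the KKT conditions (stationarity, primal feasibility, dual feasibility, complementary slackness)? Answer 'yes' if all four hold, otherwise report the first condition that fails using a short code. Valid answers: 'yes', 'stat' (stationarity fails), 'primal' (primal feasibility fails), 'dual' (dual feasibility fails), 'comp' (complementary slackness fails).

Gradient of f: grad f(x) = Q x + c = (-4, 6)
Constraint values g_i(x) = a_i^T x - b_i:
  g_1((3, 0)) = -2
  g_2((3, 0)) = 0
Stationarity residual: grad f(x) + sum_i lambda_i a_i = (0, 0)
  -> stationarity OK
Primal feasibility (all g_i <= 0): OK
Dual feasibility (all lambda_i >= 0): OK
Complementary slackness (lambda_i * g_i(x) = 0 for all i): OK

Verdict: yes, KKT holds.

yes


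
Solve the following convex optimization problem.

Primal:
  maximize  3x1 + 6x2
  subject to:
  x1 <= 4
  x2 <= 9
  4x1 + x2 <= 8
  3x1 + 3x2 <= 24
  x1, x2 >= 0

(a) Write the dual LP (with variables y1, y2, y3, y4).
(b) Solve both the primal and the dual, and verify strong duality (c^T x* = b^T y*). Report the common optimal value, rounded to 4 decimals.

The standard primal-dual pair for 'max c^T x s.t. A x <= b, x >= 0' is:
  Dual:  min b^T y  s.t.  A^T y >= c,  y >= 0.

So the dual LP is:
  minimize  4y1 + 9y2 + 8y3 + 24y4
  subject to:
    y1 + 4y3 + 3y4 >= 3
    y2 + y3 + 3y4 >= 6
    y1, y2, y3, y4 >= 0

Solving the primal: x* = (0, 8).
  primal value c^T x* = 48.
Solving the dual: y* = (0, 0, 0, 2).
  dual value b^T y* = 48.
Strong duality: c^T x* = b^T y*. Confirmed.

48


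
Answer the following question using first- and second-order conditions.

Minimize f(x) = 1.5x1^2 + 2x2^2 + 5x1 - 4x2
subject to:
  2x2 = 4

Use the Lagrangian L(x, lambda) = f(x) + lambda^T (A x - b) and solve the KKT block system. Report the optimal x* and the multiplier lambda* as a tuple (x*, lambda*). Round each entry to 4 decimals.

Form the Lagrangian:
  L(x, lambda) = (1/2) x^T Q x + c^T x + lambda^T (A x - b)
Stationarity (grad_x L = 0): Q x + c + A^T lambda = 0.
Primal feasibility: A x = b.

This gives the KKT block system:
  [ Q   A^T ] [ x     ]   [-c ]
  [ A    0  ] [ lambda ] = [ b ]

Solving the linear system:
  x*      = (-1.6667, 2)
  lambda* = (-2)
  f(x*)   = -4.1667

x* = (-1.6667, 2), lambda* = (-2)


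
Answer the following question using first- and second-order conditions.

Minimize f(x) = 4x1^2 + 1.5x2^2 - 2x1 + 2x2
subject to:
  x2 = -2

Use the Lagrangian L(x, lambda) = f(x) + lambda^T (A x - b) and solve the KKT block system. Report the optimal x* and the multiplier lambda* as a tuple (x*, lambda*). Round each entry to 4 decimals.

Form the Lagrangian:
  L(x, lambda) = (1/2) x^T Q x + c^T x + lambda^T (A x - b)
Stationarity (grad_x L = 0): Q x + c + A^T lambda = 0.
Primal feasibility: A x = b.

This gives the KKT block system:
  [ Q   A^T ] [ x     ]   [-c ]
  [ A    0  ] [ lambda ] = [ b ]

Solving the linear system:
  x*      = (0.25, -2)
  lambda* = (4)
  f(x*)   = 1.75

x* = (0.25, -2), lambda* = (4)


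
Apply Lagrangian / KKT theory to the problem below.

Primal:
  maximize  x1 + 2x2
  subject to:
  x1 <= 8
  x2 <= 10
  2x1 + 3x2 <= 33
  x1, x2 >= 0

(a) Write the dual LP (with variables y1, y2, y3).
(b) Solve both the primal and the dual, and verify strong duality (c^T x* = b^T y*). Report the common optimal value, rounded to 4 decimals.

The standard primal-dual pair for 'max c^T x s.t. A x <= b, x >= 0' is:
  Dual:  min b^T y  s.t.  A^T y >= c,  y >= 0.

So the dual LP is:
  minimize  8y1 + 10y2 + 33y3
  subject to:
    y1 + 2y3 >= 1
    y2 + 3y3 >= 2
    y1, y2, y3 >= 0

Solving the primal: x* = (1.5, 10).
  primal value c^T x* = 21.5.
Solving the dual: y* = (0, 0.5, 0.5).
  dual value b^T y* = 21.5.
Strong duality: c^T x* = b^T y*. Confirmed.

21.5


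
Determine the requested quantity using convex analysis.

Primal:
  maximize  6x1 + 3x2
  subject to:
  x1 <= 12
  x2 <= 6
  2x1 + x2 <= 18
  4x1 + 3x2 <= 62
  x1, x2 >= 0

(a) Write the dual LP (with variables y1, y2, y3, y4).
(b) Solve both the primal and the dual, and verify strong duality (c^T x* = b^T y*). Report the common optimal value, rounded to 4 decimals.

The standard primal-dual pair for 'max c^T x s.t. A x <= b, x >= 0' is:
  Dual:  min b^T y  s.t.  A^T y >= c,  y >= 0.

So the dual LP is:
  minimize  12y1 + 6y2 + 18y3 + 62y4
  subject to:
    y1 + 2y3 + 4y4 >= 6
    y2 + y3 + 3y4 >= 3
    y1, y2, y3, y4 >= 0

Solving the primal: x* = (9, 0).
  primal value c^T x* = 54.
Solving the dual: y* = (0, 0, 3, 0).
  dual value b^T y* = 54.
Strong duality: c^T x* = b^T y*. Confirmed.

54


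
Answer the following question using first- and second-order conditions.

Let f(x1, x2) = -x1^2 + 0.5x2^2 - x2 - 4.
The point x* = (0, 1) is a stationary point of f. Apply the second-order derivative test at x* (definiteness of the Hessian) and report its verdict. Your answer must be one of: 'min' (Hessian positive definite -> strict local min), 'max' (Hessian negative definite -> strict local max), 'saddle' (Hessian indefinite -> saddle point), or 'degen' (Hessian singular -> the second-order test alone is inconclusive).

Compute the Hessian H = grad^2 f:
  H = [[-2, 0], [0, 1]]
Verify stationarity: grad f(x*) = H x* + g = (0, 0).
Eigenvalues of H: -2, 1.
Eigenvalues have mixed signs, so H is indefinite -> x* is a saddle point.

saddle


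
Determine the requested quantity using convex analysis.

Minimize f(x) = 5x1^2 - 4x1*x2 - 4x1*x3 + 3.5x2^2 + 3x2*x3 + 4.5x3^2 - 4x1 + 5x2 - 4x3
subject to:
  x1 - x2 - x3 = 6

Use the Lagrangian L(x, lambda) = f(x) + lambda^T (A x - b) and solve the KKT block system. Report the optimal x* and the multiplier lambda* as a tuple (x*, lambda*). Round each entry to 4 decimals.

Form the Lagrangian:
  L(x, lambda) = (1/2) x^T Q x + c^T x + lambda^T (A x - b)
Stationarity (grad_x L = 0): Q x + c + A^T lambda = 0.
Primal feasibility: A x = b.

This gives the KKT block system:
  [ Q   A^T ] [ x     ]   [-c ]
  [ A    0  ] [ lambda ] = [ b ]

Solving the linear system:
  x*      = (1.4865, -3.6081, -0.9054)
  lambda* = (-28.9189)
  f(x*)   = 76.5743

x* = (1.4865, -3.6081, -0.9054), lambda* = (-28.9189)


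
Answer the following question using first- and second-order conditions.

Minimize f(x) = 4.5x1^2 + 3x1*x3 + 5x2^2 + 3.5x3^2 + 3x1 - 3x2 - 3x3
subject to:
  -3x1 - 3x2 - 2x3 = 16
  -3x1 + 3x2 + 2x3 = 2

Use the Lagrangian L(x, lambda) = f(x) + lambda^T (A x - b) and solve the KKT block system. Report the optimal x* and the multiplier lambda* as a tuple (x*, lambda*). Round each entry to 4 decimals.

Form the Lagrangian:
  L(x, lambda) = (1/2) x^T Q x + c^T x + lambda^T (A x - b)
Stationarity (grad_x L = 0): Q x + c + A^T lambda = 0.
Primal feasibility: A x = b.

This gives the KKT block system:
  [ Q   A^T ] [ x     ]   [-c ]
  [ A    0  ] [ lambda ] = [ b ]

Solving the linear system:
  x*      = (-3, -2.0097, -0.4854)
  lambda* = (-8.0922, -0.3932)
  f(x*)   = 64.3738

x* = (-3, -2.0097, -0.4854), lambda* = (-8.0922, -0.3932)


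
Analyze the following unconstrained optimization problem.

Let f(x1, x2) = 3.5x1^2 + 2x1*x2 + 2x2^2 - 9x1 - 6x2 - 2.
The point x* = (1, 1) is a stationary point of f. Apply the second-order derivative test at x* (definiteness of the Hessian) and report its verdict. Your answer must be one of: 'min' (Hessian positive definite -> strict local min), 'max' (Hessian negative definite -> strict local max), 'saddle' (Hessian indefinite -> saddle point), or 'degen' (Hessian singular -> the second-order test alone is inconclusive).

Compute the Hessian H = grad^2 f:
  H = [[7, 2], [2, 4]]
Verify stationarity: grad f(x*) = H x* + g = (0, 0).
Eigenvalues of H: 3, 8.
Both eigenvalues > 0, so H is positive definite -> x* is a strict local min.

min


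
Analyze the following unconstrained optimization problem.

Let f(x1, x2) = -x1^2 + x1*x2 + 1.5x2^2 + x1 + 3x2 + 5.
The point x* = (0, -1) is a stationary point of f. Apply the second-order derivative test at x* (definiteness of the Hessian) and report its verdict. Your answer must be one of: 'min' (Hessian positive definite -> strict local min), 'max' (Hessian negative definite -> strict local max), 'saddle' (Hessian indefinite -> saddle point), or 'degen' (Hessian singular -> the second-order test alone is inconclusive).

Compute the Hessian H = grad^2 f:
  H = [[-2, 1], [1, 3]]
Verify stationarity: grad f(x*) = H x* + g = (0, 0).
Eigenvalues of H: -2.1926, 3.1926.
Eigenvalues have mixed signs, so H is indefinite -> x* is a saddle point.

saddle


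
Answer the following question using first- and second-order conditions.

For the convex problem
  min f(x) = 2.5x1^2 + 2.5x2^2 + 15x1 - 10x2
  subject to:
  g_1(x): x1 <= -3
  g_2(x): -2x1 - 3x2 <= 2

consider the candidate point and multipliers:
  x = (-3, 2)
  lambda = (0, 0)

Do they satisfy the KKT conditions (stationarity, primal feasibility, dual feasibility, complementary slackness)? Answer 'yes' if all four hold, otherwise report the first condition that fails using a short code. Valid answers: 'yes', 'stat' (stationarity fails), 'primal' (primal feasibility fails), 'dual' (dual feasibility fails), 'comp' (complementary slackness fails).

Gradient of f: grad f(x) = Q x + c = (0, 0)
Constraint values g_i(x) = a_i^T x - b_i:
  g_1((-3, 2)) = 0
  g_2((-3, 2)) = -2
Stationarity residual: grad f(x) + sum_i lambda_i a_i = (0, 0)
  -> stationarity OK
Primal feasibility (all g_i <= 0): OK
Dual feasibility (all lambda_i >= 0): OK
Complementary slackness (lambda_i * g_i(x) = 0 for all i): OK

Verdict: yes, KKT holds.

yes


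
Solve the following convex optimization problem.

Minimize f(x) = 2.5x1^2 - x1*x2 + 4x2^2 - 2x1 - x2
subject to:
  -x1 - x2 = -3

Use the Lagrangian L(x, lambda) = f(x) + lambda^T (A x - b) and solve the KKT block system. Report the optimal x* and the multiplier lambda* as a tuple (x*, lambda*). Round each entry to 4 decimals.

Form the Lagrangian:
  L(x, lambda) = (1/2) x^T Q x + c^T x + lambda^T (A x - b)
Stationarity (grad_x L = 0): Q x + c + A^T lambda = 0.
Primal feasibility: A x = b.

This gives the KKT block system:
  [ Q   A^T ] [ x     ]   [-c ]
  [ A    0  ] [ lambda ] = [ b ]

Solving the linear system:
  x*      = (1.8667, 1.1333)
  lambda* = (6.2)
  f(x*)   = 6.8667

x* = (1.8667, 1.1333), lambda* = (6.2)


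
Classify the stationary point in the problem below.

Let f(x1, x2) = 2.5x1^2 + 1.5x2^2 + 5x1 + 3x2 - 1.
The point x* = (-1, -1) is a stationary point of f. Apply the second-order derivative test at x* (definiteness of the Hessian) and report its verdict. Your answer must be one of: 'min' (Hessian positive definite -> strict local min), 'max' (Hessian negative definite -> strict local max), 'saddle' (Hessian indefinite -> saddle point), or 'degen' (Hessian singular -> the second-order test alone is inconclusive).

Compute the Hessian H = grad^2 f:
  H = [[5, 0], [0, 3]]
Verify stationarity: grad f(x*) = H x* + g = (0, 0).
Eigenvalues of H: 3, 5.
Both eigenvalues > 0, so H is positive definite -> x* is a strict local min.

min


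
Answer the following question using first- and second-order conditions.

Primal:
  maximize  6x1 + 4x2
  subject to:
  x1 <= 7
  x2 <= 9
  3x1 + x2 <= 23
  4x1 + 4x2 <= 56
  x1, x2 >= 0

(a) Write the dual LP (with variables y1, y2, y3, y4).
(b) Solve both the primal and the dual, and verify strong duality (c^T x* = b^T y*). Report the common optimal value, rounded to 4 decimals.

The standard primal-dual pair for 'max c^T x s.t. A x <= b, x >= 0' is:
  Dual:  min b^T y  s.t.  A^T y >= c,  y >= 0.

So the dual LP is:
  minimize  7y1 + 9y2 + 23y3 + 56y4
  subject to:
    y1 + 3y3 + 4y4 >= 6
    y2 + y3 + 4y4 >= 4
    y1, y2, y3, y4 >= 0

Solving the primal: x* = (4.6667, 9).
  primal value c^T x* = 64.
Solving the dual: y* = (0, 2, 2, 0).
  dual value b^T y* = 64.
Strong duality: c^T x* = b^T y*. Confirmed.

64


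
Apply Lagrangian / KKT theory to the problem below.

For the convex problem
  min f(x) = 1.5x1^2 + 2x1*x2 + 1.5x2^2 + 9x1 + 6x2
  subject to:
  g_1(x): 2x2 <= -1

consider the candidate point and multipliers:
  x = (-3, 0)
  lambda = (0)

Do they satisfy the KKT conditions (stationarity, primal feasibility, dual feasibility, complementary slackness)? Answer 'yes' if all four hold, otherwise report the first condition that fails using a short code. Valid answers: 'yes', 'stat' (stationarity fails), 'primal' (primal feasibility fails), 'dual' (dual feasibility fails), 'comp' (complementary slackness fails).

Gradient of f: grad f(x) = Q x + c = (0, 0)
Constraint values g_i(x) = a_i^T x - b_i:
  g_1((-3, 0)) = 1
Stationarity residual: grad f(x) + sum_i lambda_i a_i = (0, 0)
  -> stationarity OK
Primal feasibility (all g_i <= 0): FAILS
Dual feasibility (all lambda_i >= 0): OK
Complementary slackness (lambda_i * g_i(x) = 0 for all i): OK

Verdict: the first failing condition is primal_feasibility -> primal.

primal


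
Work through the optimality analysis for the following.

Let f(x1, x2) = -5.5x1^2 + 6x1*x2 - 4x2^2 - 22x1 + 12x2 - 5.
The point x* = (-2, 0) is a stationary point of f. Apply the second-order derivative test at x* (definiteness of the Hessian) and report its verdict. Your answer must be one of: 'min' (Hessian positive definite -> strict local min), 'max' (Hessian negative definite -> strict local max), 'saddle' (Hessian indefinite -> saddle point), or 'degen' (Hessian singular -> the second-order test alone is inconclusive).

Compute the Hessian H = grad^2 f:
  H = [[-11, 6], [6, -8]]
Verify stationarity: grad f(x*) = H x* + g = (0, 0).
Eigenvalues of H: -15.6847, -3.3153.
Both eigenvalues < 0, so H is negative definite -> x* is a strict local max.

max


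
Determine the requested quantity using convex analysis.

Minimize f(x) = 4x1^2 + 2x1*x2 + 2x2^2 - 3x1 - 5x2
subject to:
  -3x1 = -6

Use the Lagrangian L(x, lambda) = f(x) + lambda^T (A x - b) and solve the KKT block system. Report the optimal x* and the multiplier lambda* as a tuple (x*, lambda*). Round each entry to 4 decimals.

Form the Lagrangian:
  L(x, lambda) = (1/2) x^T Q x + c^T x + lambda^T (A x - b)
Stationarity (grad_x L = 0): Q x + c + A^T lambda = 0.
Primal feasibility: A x = b.

This gives the KKT block system:
  [ Q   A^T ] [ x     ]   [-c ]
  [ A    0  ] [ lambda ] = [ b ]

Solving the linear system:
  x*      = (2, 0.25)
  lambda* = (4.5)
  f(x*)   = 9.875

x* = (2, 0.25), lambda* = (4.5)


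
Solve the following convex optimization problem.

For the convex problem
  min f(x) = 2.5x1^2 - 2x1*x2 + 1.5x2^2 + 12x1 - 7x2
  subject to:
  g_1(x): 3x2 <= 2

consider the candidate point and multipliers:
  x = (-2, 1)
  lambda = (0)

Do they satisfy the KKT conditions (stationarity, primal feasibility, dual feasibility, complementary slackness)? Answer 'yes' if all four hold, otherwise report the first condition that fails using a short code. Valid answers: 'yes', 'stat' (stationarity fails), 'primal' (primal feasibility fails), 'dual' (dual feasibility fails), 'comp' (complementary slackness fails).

Gradient of f: grad f(x) = Q x + c = (0, 0)
Constraint values g_i(x) = a_i^T x - b_i:
  g_1((-2, 1)) = 1
Stationarity residual: grad f(x) + sum_i lambda_i a_i = (0, 0)
  -> stationarity OK
Primal feasibility (all g_i <= 0): FAILS
Dual feasibility (all lambda_i >= 0): OK
Complementary slackness (lambda_i * g_i(x) = 0 for all i): OK

Verdict: the first failing condition is primal_feasibility -> primal.

primal


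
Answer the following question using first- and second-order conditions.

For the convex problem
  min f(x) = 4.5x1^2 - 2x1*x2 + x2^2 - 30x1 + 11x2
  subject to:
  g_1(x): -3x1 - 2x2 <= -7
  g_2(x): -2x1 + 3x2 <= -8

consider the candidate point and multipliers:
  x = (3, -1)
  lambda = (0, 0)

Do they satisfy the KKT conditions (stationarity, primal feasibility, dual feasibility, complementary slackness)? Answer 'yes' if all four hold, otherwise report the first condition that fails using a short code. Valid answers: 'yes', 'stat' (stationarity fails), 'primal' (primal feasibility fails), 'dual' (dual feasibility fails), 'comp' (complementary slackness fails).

Gradient of f: grad f(x) = Q x + c = (-1, 3)
Constraint values g_i(x) = a_i^T x - b_i:
  g_1((3, -1)) = 0
  g_2((3, -1)) = -1
Stationarity residual: grad f(x) + sum_i lambda_i a_i = (-1, 3)
  -> stationarity FAILS
Primal feasibility (all g_i <= 0): OK
Dual feasibility (all lambda_i >= 0): OK
Complementary slackness (lambda_i * g_i(x) = 0 for all i): OK

Verdict: the first failing condition is stationarity -> stat.

stat


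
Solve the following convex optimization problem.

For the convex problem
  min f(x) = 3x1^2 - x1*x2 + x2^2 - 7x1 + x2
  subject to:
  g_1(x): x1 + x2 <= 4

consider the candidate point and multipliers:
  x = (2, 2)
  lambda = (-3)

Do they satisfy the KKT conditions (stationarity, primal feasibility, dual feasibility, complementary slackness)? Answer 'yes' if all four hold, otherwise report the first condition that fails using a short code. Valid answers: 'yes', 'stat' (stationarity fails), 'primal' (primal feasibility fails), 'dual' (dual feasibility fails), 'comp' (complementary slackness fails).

Gradient of f: grad f(x) = Q x + c = (3, 3)
Constraint values g_i(x) = a_i^T x - b_i:
  g_1((2, 2)) = 0
Stationarity residual: grad f(x) + sum_i lambda_i a_i = (0, 0)
  -> stationarity OK
Primal feasibility (all g_i <= 0): OK
Dual feasibility (all lambda_i >= 0): FAILS
Complementary slackness (lambda_i * g_i(x) = 0 for all i): OK

Verdict: the first failing condition is dual_feasibility -> dual.

dual


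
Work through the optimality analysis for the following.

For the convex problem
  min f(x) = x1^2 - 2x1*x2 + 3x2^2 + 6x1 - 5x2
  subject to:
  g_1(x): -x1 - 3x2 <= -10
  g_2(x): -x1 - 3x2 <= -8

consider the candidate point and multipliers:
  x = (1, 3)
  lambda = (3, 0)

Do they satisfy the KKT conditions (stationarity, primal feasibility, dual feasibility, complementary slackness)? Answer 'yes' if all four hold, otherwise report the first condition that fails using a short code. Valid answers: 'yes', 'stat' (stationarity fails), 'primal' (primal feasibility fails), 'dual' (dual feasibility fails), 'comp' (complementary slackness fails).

Gradient of f: grad f(x) = Q x + c = (2, 11)
Constraint values g_i(x) = a_i^T x - b_i:
  g_1((1, 3)) = 0
  g_2((1, 3)) = -2
Stationarity residual: grad f(x) + sum_i lambda_i a_i = (-1, 2)
  -> stationarity FAILS
Primal feasibility (all g_i <= 0): OK
Dual feasibility (all lambda_i >= 0): OK
Complementary slackness (lambda_i * g_i(x) = 0 for all i): OK

Verdict: the first failing condition is stationarity -> stat.

stat


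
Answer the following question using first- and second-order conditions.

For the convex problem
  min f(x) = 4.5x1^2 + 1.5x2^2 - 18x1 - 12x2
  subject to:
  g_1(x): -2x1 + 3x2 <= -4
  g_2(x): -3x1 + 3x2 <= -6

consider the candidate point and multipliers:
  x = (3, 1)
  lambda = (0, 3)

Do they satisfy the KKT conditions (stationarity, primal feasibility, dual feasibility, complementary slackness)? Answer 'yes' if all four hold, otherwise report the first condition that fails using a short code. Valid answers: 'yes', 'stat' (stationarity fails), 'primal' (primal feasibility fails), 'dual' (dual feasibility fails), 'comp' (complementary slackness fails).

Gradient of f: grad f(x) = Q x + c = (9, -9)
Constraint values g_i(x) = a_i^T x - b_i:
  g_1((3, 1)) = 1
  g_2((3, 1)) = 0
Stationarity residual: grad f(x) + sum_i lambda_i a_i = (0, 0)
  -> stationarity OK
Primal feasibility (all g_i <= 0): FAILS
Dual feasibility (all lambda_i >= 0): OK
Complementary slackness (lambda_i * g_i(x) = 0 for all i): OK

Verdict: the first failing condition is primal_feasibility -> primal.

primal


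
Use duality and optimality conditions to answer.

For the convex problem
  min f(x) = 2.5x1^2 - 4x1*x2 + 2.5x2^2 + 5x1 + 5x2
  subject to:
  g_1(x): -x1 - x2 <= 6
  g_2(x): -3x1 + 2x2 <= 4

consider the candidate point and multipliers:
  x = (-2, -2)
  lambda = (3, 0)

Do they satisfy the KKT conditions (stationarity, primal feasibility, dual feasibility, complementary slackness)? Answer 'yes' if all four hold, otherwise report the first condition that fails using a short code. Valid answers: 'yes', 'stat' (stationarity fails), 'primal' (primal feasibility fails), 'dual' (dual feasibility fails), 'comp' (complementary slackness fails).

Gradient of f: grad f(x) = Q x + c = (3, 3)
Constraint values g_i(x) = a_i^T x - b_i:
  g_1((-2, -2)) = -2
  g_2((-2, -2)) = -2
Stationarity residual: grad f(x) + sum_i lambda_i a_i = (0, 0)
  -> stationarity OK
Primal feasibility (all g_i <= 0): OK
Dual feasibility (all lambda_i >= 0): OK
Complementary slackness (lambda_i * g_i(x) = 0 for all i): FAILS

Verdict: the first failing condition is complementary_slackness -> comp.

comp
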